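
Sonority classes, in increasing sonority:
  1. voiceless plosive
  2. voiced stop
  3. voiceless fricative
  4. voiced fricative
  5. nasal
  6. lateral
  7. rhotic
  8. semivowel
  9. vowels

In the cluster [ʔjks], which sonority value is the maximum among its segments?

/ʔ/ is a voiceless plosive (sonority 1).
/j/ is a semivowel (sonority 8).
/k/ is a voiceless plosive (sonority 1).
/s/ is a voiceless fricative (sonority 3).
The maximum is 8.

8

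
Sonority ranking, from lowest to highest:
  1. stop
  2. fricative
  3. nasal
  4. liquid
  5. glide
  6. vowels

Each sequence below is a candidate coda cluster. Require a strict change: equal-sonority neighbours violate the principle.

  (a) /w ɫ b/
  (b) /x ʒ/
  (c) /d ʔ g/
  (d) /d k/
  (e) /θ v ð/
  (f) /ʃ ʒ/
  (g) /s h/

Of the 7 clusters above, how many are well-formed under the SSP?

(a) /w ɫ b/: profile 5-4-1 — obeys.
(b) /x ʒ/: profile 2-2 — violates.
(c) /d ʔ g/: profile 1-1-1 — violates.
(d) /d k/: profile 1-1 — violates.
(e) /θ v ð/: profile 2-2-2 — violates.
(f) /ʃ ʒ/: profile 2-2 — violates.
(g) /s h/: profile 2-2 — violates.

1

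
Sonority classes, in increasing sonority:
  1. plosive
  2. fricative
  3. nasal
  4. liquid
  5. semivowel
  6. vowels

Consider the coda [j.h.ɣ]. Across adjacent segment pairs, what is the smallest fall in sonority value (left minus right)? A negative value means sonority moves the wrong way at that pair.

0

/j/ is a semivowel (sonority 5).
/h/ is a fricative (sonority 2).
/ɣ/ is a fricative (sonority 2).
/j/→/h/: change +3.
/h/→/ɣ/: change +0.
Minimum = 0.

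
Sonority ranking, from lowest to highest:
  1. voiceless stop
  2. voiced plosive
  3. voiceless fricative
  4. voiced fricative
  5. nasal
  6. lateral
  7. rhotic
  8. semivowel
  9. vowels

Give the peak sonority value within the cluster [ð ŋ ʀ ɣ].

7

/ð/ — voiced fricative, sonority 4.
/ŋ/ — nasal, sonority 5.
/ʀ/ — rhotic, sonority 7.
/ɣ/ — voiced fricative, sonority 4.
The maximum is 7.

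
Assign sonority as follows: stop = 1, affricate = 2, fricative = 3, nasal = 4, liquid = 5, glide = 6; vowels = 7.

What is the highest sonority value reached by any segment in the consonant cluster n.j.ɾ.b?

6

/n/ is a nasal (sonority 4).
/j/ is a glide (sonority 6).
/ɾ/ is a liquid (sonority 5).
/b/ is a stop (sonority 1).
The maximum is 6.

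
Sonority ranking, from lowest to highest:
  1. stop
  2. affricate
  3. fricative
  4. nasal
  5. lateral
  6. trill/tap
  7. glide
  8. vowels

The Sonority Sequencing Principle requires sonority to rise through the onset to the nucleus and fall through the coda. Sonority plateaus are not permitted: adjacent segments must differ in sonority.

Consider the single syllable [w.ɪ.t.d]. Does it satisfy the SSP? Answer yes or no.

no

Onset: /w/ is a glide (sonority 7); then the nucleus /ɪ/ (sonority 8).
Onset profile 7-8 — rises to the nucleus.
Coda: /t/ is a stop (sonority 1), /d/ is a stop (sonority 1).
Coda profile 8-1-1 — does not strictly fall throughout.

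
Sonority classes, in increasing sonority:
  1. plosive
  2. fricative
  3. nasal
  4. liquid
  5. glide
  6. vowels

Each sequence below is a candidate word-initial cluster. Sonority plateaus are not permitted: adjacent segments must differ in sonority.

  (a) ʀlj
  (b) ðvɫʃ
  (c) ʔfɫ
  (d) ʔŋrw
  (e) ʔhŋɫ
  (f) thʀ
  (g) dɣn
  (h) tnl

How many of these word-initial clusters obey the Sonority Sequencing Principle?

(a) ʀlj: profile 4-4-5 — violates.
(b) ðvɫʃ: profile 2-2-4-2 — violates.
(c) ʔfɫ: profile 1-2-4 — obeys.
(d) ʔŋrw: profile 1-3-4-5 — obeys.
(e) ʔhŋɫ: profile 1-2-3-4 — obeys.
(f) thʀ: profile 1-2-4 — obeys.
(g) dɣn: profile 1-2-3 — obeys.
(h) tnl: profile 1-3-4 — obeys.

6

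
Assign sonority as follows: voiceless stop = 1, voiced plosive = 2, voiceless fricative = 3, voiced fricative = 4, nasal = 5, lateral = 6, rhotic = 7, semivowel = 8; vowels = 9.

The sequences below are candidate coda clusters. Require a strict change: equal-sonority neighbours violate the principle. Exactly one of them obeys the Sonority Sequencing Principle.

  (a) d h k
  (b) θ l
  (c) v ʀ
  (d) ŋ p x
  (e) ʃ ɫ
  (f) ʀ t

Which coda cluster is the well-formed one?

(a) d h k: profile 2-3-1 — violates.
(b) θ l: profile 3-6 — violates.
(c) v ʀ: profile 4-7 — violates.
(d) ŋ p x: profile 5-1-3 — violates.
(e) ʃ ɫ: profile 3-6 — violates.
(f) ʀ t: profile 7-1 — obeys.

f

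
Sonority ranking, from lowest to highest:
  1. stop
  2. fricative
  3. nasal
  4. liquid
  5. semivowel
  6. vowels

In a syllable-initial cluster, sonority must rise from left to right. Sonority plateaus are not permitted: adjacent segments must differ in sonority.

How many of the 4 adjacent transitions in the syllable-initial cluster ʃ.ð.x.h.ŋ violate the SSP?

/ʃ/ — fricative, sonority 2.
/ð/ — fricative, sonority 2.
/x/ — fricative, sonority 2.
/h/ — fricative, sonority 2.
/ŋ/ — nasal, sonority 3.
/ʃ/→/ð/: 2→2 (plateau) — violation.
/ð/→/x/: 2→2 (plateau) — violation.
/x/→/h/: 2→2 (plateau) — violation.
/h/→/ŋ/: 2→3 (rises) — ok.

3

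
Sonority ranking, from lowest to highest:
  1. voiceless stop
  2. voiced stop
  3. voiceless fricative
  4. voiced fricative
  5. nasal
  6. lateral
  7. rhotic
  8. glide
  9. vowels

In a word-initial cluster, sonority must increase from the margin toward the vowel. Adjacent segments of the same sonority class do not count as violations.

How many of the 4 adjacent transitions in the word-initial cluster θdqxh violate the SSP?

2

/θ/ — voiceless fricative, sonority 3.
/d/ — voiced stop, sonority 2.
/q/ — voiceless stop, sonority 1.
/x/ — voiceless fricative, sonority 3.
/h/ — voiceless fricative, sonority 3.
/θ/→/d/: 3→2 (does not rise) — violation.
/d/→/q/: 2→1 (does not rise) — violation.
/q/→/x/: 1→3 (rises) — ok.
/x/→/h/: 3→3 (plateau, allowed) — ok.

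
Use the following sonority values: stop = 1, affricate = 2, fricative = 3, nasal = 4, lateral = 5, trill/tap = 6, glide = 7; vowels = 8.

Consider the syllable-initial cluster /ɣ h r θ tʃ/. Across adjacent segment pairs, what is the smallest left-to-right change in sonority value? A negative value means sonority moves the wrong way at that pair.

-3

/ɣ/ — fricative, sonority 3.
/h/ — fricative, sonority 3.
/r/ — trill/tap, sonority 6.
/θ/ — fricative, sonority 3.
/tʃ/ — affricate, sonority 2.
/ɣ/→/h/: change +0.
/h/→/r/: change +3.
/r/→/θ/: change -3.
/θ/→/tʃ/: change -1.
Minimum = -3.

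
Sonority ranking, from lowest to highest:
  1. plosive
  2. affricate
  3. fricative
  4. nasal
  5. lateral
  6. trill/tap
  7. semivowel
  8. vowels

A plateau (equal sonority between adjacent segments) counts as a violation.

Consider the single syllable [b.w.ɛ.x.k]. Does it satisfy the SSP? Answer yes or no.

Onset: /b/ is a plosive (sonority 1), /w/ is a semivowel (sonority 7); then the nucleus /ɛ/ (sonority 8).
Onset profile 1-7-8 — rises to the nucleus.
Coda: /x/ is a fricative (sonority 3), /k/ is a plosive (sonority 1).
Coda profile 8-3-1 — falls from the nucleus.

yes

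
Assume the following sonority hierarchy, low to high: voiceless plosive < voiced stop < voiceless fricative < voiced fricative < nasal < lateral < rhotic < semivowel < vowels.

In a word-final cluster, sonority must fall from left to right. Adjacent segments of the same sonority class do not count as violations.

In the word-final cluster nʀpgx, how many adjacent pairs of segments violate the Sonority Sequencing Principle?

/n/ is a nasal (sonority 5).
/ʀ/ is a rhotic (sonority 7).
/p/ is a voiceless plosive (sonority 1).
/g/ is a voiced stop (sonority 2).
/x/ is a voiceless fricative (sonority 3).
/n/→/ʀ/: 5→7 (does not fall) — violation.
/ʀ/→/p/: 7→1 (falls) — ok.
/p/→/g/: 1→2 (does not fall) — violation.
/g/→/x/: 2→3 (does not fall) — violation.

3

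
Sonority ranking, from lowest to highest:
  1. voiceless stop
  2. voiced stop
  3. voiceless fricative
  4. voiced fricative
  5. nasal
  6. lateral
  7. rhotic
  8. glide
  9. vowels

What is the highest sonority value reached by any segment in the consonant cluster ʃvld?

/ʃ/ — voiceless fricative, sonority 3.
/v/ — voiced fricative, sonority 4.
/l/ — lateral, sonority 6.
/d/ — voiced stop, sonority 2.
The maximum is 6.

6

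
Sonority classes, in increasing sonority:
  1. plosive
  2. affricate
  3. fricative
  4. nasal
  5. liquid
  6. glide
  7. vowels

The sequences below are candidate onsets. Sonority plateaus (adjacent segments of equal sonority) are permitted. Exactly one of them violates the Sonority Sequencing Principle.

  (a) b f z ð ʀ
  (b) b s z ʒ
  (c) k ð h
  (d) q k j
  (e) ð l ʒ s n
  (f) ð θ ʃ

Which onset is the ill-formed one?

e

(a) b f z ð ʀ: profile 1-3-3-3-5 — obeys.
(b) b s z ʒ: profile 1-3-3-3 — obeys.
(c) k ð h: profile 1-3-3 — obeys.
(d) q k j: profile 1-1-6 — obeys.
(e) ð l ʒ s n: profile 3-5-3-3-4 — violates.
(f) ð θ ʃ: profile 3-3-3 — obeys.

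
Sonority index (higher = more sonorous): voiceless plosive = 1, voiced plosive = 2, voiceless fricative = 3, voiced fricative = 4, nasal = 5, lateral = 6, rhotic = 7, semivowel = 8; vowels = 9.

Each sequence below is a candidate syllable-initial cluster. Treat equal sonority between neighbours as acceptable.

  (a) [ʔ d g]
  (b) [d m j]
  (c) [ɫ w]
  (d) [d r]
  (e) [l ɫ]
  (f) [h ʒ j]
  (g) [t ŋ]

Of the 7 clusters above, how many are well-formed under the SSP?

(a) sonority 1-2-2: well-formed.
(b) sonority 2-5-8: well-formed.
(c) sonority 6-8: well-formed.
(d) sonority 2-7: well-formed.
(e) sonority 6-6: well-formed.
(f) sonority 3-4-8: well-formed.
(g) sonority 1-5: well-formed.

7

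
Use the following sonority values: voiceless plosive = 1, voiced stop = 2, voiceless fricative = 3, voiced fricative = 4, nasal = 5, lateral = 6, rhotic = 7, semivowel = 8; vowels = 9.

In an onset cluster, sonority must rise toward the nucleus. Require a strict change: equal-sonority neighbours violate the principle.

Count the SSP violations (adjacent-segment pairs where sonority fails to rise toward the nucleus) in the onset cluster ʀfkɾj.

2

/ʀ/: rhotic = 7.
/f/: voiceless fricative = 3.
/k/: voiceless plosive = 1.
/ɾ/: rhotic = 7.
/j/: semivowel = 8.
/ʀ/→/f/: 7→3 (does not rise) — violation.
/f/→/k/: 3→1 (does not rise) — violation.
/k/→/ɾ/: 1→7 (rises) — ok.
/ɾ/→/j/: 7→8 (rises) — ok.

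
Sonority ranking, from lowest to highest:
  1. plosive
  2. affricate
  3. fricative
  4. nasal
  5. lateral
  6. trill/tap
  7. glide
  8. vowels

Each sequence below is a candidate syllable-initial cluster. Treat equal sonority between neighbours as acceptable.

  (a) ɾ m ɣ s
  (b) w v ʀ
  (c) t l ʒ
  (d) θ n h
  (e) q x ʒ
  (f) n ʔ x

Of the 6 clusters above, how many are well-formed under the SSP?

(a) 6-4-3-3 → violates
(b) 7-3-6 → violates
(c) 1-5-3 → violates
(d) 3-4-3 → violates
(e) 1-3-3 → obeys
(f) 4-1-3 → violates

1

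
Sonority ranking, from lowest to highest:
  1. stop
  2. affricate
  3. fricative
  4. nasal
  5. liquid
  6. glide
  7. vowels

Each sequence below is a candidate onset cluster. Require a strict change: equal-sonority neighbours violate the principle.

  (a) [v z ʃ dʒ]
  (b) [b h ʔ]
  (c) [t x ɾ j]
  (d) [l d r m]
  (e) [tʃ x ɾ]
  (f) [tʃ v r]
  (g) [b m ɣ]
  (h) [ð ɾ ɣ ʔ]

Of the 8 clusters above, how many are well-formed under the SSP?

3

(a) sonority 3-3-3-2: ill-formed.
(b) sonority 1-3-1: ill-formed.
(c) sonority 1-3-5-6: well-formed.
(d) sonority 5-1-5-4: ill-formed.
(e) sonority 2-3-5: well-formed.
(f) sonority 2-3-5: well-formed.
(g) sonority 1-4-3: ill-formed.
(h) sonority 3-5-3-1: ill-formed.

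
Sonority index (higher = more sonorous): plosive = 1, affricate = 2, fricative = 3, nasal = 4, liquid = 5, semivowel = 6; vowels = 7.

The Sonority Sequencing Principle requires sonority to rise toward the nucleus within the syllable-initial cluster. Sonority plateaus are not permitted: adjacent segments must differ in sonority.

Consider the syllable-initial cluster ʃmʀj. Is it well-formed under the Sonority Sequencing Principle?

/ʃ/: fricative = 3.
/m/: nasal = 4.
/ʀ/: liquid = 5.
/j/: semivowel = 6.
The profile 3-4-5-6 strictly rises, so the syllable-initial cluster satisfies the SSP.

yes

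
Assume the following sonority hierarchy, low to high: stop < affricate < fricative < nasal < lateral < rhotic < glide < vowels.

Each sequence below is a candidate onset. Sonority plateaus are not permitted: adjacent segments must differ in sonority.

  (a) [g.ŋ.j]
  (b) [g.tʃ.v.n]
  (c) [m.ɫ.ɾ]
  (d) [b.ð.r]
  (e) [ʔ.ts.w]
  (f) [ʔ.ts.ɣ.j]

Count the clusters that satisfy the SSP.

6

(a) 1-4-7 → obeys
(b) 1-2-3-4 → obeys
(c) 4-5-6 → obeys
(d) 1-3-6 → obeys
(e) 1-2-7 → obeys
(f) 1-2-3-7 → obeys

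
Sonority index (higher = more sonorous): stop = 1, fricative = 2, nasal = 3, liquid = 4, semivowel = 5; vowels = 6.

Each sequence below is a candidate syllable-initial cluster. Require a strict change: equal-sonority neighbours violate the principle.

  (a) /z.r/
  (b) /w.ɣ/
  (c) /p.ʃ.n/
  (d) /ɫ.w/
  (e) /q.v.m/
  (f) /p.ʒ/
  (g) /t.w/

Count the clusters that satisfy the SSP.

(a) 2-4 → obeys
(b) 5-2 → violates
(c) 1-2-3 → obeys
(d) 4-5 → obeys
(e) 1-2-3 → obeys
(f) 1-2 → obeys
(g) 1-5 → obeys

6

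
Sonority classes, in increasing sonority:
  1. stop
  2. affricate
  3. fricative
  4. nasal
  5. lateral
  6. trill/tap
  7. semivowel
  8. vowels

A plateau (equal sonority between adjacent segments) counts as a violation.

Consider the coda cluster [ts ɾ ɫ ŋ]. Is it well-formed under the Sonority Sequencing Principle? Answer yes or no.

/ts/ is an affricate (sonority 2).
/ɾ/ is a trill/tap (sonority 6).
/ɫ/ is a lateral (sonority 5).
/ŋ/ is a nasal (sonority 4).
The profile is 2-6-5-4. Between /ts/ (2) and /ɾ/ (6) sonority does not fall, so the cluster violates the SSP.

no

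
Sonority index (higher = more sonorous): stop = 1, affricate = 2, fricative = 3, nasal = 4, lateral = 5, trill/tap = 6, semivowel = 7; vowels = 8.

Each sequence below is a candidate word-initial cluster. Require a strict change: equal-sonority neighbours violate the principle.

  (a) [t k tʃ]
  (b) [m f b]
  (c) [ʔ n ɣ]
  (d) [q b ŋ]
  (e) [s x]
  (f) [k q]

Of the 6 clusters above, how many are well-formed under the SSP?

0

(a) sonority 1-1-2: ill-formed.
(b) sonority 4-3-1: ill-formed.
(c) sonority 1-4-3: ill-formed.
(d) sonority 1-1-4: ill-formed.
(e) sonority 3-3: ill-formed.
(f) sonority 1-1: ill-formed.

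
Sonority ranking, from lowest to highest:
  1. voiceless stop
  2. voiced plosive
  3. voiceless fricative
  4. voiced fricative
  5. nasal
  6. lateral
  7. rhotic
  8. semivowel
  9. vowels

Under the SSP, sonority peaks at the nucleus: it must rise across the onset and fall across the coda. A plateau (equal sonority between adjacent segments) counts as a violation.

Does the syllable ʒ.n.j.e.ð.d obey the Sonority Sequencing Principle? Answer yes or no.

Onset: /ʒ/ is a voiced fricative (sonority 4), /n/ is a nasal (sonority 5), /j/ is a semivowel (sonority 8); then the nucleus /e/ (sonority 9).
Onset profile 4-5-8-9 — rises to the nucleus.
Coda: /ð/ is a voiced fricative (sonority 4), /d/ is a voiced plosive (sonority 2).
Coda profile 9-4-2 — falls from the nucleus.

yes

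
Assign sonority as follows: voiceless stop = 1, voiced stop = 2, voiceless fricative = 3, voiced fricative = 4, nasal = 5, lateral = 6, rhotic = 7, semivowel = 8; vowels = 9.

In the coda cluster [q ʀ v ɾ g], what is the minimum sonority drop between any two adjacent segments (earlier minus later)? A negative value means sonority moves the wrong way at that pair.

-6

/q/: voiceless stop = 1.
/ʀ/: rhotic = 7.
/v/: voiced fricative = 4.
/ɾ/: rhotic = 7.
/g/: voiced stop = 2.
/q/→/ʀ/: change -6.
/ʀ/→/v/: change +3.
/v/→/ɾ/: change -3.
/ɾ/→/g/: change +5.
Minimum = -6.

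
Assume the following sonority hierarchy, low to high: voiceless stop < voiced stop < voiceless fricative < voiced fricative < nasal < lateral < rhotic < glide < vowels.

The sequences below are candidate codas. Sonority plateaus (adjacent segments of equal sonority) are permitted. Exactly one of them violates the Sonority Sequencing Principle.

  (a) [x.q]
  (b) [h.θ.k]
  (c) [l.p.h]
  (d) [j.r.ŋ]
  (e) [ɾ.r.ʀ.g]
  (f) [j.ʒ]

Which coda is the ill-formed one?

(a) sonority 3-1: well-formed.
(b) sonority 3-3-1: well-formed.
(c) sonority 6-1-3: ill-formed.
(d) sonority 8-7-5: well-formed.
(e) sonority 7-7-7-2: well-formed.
(f) sonority 8-4: well-formed.

c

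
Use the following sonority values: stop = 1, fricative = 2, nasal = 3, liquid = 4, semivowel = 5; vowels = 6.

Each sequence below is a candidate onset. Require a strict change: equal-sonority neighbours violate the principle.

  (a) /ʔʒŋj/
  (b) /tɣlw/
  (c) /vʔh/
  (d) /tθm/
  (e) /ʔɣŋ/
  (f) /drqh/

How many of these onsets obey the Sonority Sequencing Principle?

(a) sonority 1-2-3-5: well-formed.
(b) sonority 1-2-4-5: well-formed.
(c) sonority 2-1-2: ill-formed.
(d) sonority 1-2-3: well-formed.
(e) sonority 1-2-3: well-formed.
(f) sonority 1-4-1-2: ill-formed.

4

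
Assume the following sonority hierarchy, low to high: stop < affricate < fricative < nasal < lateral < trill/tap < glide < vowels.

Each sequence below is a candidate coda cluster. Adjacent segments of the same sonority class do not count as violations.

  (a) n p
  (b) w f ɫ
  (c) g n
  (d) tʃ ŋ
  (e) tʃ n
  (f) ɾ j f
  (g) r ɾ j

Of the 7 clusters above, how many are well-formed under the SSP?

(a) 4-1 → obeys
(b) 7-3-5 → violates
(c) 1-4 → violates
(d) 2-4 → violates
(e) 2-4 → violates
(f) 6-7-3 → violates
(g) 6-6-7 → violates

1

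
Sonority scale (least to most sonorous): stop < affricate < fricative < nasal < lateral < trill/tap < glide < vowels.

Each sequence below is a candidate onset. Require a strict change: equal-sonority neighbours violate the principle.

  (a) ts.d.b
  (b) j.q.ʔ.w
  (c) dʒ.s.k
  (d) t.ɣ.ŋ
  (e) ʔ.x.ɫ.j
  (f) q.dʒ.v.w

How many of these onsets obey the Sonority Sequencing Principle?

(a) 2-1-1 → violates
(b) 7-1-1-7 → violates
(c) 2-3-1 → violates
(d) 1-3-4 → obeys
(e) 1-3-5-7 → obeys
(f) 1-2-3-7 → obeys

3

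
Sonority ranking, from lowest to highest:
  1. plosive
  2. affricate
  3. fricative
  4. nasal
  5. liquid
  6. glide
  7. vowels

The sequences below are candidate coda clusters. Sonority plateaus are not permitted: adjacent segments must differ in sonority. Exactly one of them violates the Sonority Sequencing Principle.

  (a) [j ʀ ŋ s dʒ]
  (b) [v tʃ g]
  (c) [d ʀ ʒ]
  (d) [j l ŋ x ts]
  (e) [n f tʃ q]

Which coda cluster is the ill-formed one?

(a) 6-5-4-3-2 → obeys
(b) 3-2-1 → obeys
(c) 1-5-3 → violates
(d) 6-5-4-3-2 → obeys
(e) 4-3-2-1 → obeys

c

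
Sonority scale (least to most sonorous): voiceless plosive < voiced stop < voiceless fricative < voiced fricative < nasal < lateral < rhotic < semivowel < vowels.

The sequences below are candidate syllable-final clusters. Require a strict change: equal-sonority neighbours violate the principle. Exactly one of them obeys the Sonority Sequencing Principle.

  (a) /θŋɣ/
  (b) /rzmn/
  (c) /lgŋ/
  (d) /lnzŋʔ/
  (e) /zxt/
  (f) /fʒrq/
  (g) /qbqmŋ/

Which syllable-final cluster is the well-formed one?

e

(a) sonority 3-5-4: ill-formed.
(b) sonority 7-4-5-5: ill-formed.
(c) sonority 6-2-5: ill-formed.
(d) sonority 6-5-4-5-1: ill-formed.
(e) sonority 4-3-1: well-formed.
(f) sonority 3-4-7-1: ill-formed.
(g) sonority 1-2-1-5-5: ill-formed.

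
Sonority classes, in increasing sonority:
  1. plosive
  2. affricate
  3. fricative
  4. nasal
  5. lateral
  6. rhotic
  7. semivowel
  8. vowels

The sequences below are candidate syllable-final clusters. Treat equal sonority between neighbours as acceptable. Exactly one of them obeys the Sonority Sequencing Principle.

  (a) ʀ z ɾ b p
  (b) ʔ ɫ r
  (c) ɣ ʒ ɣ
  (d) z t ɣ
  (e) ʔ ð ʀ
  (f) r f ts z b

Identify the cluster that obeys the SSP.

(a) sonority 6-3-6-1-1: ill-formed.
(b) sonority 1-5-6: ill-formed.
(c) sonority 3-3-3: well-formed.
(d) sonority 3-1-3: ill-formed.
(e) sonority 1-3-6: ill-formed.
(f) sonority 6-3-2-3-1: ill-formed.

c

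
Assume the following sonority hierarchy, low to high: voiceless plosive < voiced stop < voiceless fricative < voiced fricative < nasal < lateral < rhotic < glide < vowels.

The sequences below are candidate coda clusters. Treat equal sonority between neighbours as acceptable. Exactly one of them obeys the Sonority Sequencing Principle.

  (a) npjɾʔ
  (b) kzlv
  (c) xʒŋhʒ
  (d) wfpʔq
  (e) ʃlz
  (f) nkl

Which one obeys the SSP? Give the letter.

(a) 5-1-8-7-1 → violates
(b) 1-4-6-4 → violates
(c) 3-4-5-3-4 → violates
(d) 8-3-1-1-1 → obeys
(e) 3-6-4 → violates
(f) 5-1-6 → violates

d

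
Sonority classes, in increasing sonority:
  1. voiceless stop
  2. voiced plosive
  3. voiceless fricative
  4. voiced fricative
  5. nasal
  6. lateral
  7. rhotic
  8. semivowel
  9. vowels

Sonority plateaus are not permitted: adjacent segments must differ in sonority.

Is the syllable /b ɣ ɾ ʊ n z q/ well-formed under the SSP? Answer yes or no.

yes

Onset: /b/ is a voiced plosive (sonority 2), /ɣ/ is a voiced fricative (sonority 4), /ɾ/ is a rhotic (sonority 7); then the nucleus /ʊ/ (sonority 9).
Onset profile 2-4-7-9 — rises to the nucleus.
Coda: /n/ is a nasal (sonority 5), /z/ is a voiced fricative (sonority 4), /q/ is a voiceless stop (sonority 1).
Coda profile 9-5-4-1 — falls from the nucleus.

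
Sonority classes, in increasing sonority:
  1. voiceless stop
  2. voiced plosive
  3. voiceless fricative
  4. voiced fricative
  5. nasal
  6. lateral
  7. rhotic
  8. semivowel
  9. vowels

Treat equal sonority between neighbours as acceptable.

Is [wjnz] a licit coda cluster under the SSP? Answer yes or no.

/w/ is a semivowel (sonority 8).
/j/ is a semivowel (sonority 8).
/n/ is a nasal (sonority 5).
/z/ is a voiced fricative (sonority 4).
The profile 8-8-5-4 is non-increasing (plateaus allowed), so the coda cluster satisfies the SSP.

yes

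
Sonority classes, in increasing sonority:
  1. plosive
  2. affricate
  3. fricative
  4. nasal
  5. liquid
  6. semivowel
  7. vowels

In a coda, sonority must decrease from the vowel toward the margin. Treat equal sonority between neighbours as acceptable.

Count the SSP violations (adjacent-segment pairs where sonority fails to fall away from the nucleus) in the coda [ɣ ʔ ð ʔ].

/ɣ/ — fricative, sonority 3.
/ʔ/ — plosive, sonority 1.
/ð/ — fricative, sonority 3.
/ʔ/ — plosive, sonority 1.
/ɣ/→/ʔ/: 3→1 (falls) — ok.
/ʔ/→/ð/: 1→3 (does not fall) — violation.
/ð/→/ʔ/: 3→1 (falls) — ok.

1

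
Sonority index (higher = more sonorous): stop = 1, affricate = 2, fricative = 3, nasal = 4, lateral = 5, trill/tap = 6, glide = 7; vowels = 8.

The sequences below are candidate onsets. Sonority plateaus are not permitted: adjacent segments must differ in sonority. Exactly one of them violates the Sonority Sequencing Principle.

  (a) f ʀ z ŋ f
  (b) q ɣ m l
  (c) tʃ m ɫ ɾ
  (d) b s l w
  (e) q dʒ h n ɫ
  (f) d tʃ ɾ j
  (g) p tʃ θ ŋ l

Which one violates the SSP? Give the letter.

(a) sonority 3-6-3-4-3: ill-formed.
(b) sonority 1-3-4-5: well-formed.
(c) sonority 2-4-5-6: well-formed.
(d) sonority 1-3-5-7: well-formed.
(e) sonority 1-2-3-4-5: well-formed.
(f) sonority 1-2-6-7: well-formed.
(g) sonority 1-2-3-4-5: well-formed.

a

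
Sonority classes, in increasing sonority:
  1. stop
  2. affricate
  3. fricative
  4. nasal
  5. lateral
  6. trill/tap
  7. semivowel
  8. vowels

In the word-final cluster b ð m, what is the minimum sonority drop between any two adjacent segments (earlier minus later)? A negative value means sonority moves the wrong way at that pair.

-2

/b/ is a stop (sonority 1).
/ð/ is a fricative (sonority 3).
/m/ is a nasal (sonority 4).
/b/→/ð/: change -2.
/ð/→/m/: change -1.
Minimum = -2.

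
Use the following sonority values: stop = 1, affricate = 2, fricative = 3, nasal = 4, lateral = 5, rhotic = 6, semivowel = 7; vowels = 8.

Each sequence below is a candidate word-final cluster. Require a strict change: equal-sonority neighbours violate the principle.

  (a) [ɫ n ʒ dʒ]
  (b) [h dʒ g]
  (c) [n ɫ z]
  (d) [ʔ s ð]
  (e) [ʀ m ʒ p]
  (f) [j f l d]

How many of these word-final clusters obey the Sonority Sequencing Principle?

(a) [ɫ n ʒ dʒ]: profile 5-4-3-2 — obeys.
(b) [h dʒ g]: profile 3-2-1 — obeys.
(c) [n ɫ z]: profile 4-5-3 — violates.
(d) [ʔ s ð]: profile 1-3-3 — violates.
(e) [ʀ m ʒ p]: profile 6-4-3-1 — obeys.
(f) [j f l d]: profile 7-3-5-1 — violates.

3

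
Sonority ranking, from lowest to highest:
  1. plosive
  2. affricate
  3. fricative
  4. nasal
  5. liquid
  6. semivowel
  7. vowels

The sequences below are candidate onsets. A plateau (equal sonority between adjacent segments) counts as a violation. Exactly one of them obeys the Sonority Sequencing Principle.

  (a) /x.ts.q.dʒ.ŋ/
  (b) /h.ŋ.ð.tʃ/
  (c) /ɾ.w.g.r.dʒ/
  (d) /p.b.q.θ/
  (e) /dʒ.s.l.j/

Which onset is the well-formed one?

(a) sonority 3-2-1-2-4: ill-formed.
(b) sonority 3-4-3-2: ill-formed.
(c) sonority 5-6-1-5-2: ill-formed.
(d) sonority 1-1-1-3: ill-formed.
(e) sonority 2-3-5-6: well-formed.

e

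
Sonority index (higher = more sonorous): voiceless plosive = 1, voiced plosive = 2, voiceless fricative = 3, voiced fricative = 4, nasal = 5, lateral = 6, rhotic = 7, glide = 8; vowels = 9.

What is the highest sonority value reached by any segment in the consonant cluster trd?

7

/t/ is a voiceless plosive (sonority 1).
/r/ is a rhotic (sonority 7).
/d/ is a voiced plosive (sonority 2).
The maximum is 7.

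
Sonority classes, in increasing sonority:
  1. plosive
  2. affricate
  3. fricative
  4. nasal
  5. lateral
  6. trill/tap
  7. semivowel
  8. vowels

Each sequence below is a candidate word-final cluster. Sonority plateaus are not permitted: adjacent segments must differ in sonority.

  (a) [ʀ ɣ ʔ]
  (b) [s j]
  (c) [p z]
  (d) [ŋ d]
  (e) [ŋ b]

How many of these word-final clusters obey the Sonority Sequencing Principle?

(a) 6-3-1 → obeys
(b) 3-7 → violates
(c) 1-3 → violates
(d) 4-1 → obeys
(e) 4-1 → obeys

3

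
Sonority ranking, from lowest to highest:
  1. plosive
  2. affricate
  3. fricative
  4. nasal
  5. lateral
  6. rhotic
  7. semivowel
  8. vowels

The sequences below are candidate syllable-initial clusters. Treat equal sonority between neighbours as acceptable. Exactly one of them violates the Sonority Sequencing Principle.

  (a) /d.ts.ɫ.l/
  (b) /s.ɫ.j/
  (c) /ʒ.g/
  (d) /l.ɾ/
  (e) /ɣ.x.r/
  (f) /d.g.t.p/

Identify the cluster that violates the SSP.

(a) sonority 1-2-5-5: well-formed.
(b) sonority 3-5-7: well-formed.
(c) sonority 3-1: ill-formed.
(d) sonority 5-6: well-formed.
(e) sonority 3-3-6: well-formed.
(f) sonority 1-1-1-1: well-formed.

c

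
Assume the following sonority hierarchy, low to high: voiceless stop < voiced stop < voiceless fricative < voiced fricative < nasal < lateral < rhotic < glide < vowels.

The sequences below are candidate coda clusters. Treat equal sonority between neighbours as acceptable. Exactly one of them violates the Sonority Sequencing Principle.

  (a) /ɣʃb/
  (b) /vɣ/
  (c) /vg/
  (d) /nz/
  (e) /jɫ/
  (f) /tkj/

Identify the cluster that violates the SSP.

f

(a) sonority 4-3-2: well-formed.
(b) sonority 4-4: well-formed.
(c) sonority 4-2: well-formed.
(d) sonority 5-4: well-formed.
(e) sonority 8-6: well-formed.
(f) sonority 1-1-8: ill-formed.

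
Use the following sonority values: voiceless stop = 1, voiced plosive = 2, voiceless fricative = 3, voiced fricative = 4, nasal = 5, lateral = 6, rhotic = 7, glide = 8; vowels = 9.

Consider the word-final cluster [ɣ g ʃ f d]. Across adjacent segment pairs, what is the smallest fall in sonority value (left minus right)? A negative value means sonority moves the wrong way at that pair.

-1

/ɣ/: voiced fricative = 4.
/g/: voiced plosive = 2.
/ʃ/: voiceless fricative = 3.
/f/: voiceless fricative = 3.
/d/: voiced plosive = 2.
/ɣ/→/g/: change +2.
/g/→/ʃ/: change -1.
/ʃ/→/f/: change +0.
/f/→/d/: change +1.
Minimum = -1.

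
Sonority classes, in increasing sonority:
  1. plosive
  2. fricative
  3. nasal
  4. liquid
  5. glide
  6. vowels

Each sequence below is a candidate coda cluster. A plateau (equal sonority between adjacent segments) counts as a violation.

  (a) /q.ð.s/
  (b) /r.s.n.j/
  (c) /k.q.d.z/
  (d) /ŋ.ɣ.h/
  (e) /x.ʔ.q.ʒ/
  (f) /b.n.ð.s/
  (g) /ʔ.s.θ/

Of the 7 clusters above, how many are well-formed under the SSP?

0

(a) 1-2-2 → violates
(b) 4-2-3-5 → violates
(c) 1-1-1-2 → violates
(d) 3-2-2 → violates
(e) 2-1-1-2 → violates
(f) 1-3-2-2 → violates
(g) 1-2-2 → violates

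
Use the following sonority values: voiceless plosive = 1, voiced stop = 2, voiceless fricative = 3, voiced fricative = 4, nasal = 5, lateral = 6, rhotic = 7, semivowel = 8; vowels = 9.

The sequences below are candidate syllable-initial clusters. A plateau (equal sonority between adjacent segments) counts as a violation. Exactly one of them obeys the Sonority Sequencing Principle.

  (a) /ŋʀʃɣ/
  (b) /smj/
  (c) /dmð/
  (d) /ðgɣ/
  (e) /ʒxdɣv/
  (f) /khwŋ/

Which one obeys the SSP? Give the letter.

(a) /ŋʀʃɣ/: profile 5-7-3-4 — violates.
(b) /smj/: profile 3-5-8 — obeys.
(c) /dmð/: profile 2-5-4 — violates.
(d) /ðgɣ/: profile 4-2-4 — violates.
(e) /ʒxdɣv/: profile 4-3-2-4-4 — violates.
(f) /khwŋ/: profile 1-3-8-5 — violates.

b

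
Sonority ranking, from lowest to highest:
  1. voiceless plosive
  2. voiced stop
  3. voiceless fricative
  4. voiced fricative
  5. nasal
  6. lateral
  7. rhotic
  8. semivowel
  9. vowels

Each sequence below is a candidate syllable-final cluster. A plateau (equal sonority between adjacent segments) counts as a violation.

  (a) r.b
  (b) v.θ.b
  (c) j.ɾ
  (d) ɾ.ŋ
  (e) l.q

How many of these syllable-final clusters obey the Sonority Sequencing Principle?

(a) 7-2 → obeys
(b) 4-3-2 → obeys
(c) 8-7 → obeys
(d) 7-5 → obeys
(e) 6-1 → obeys

5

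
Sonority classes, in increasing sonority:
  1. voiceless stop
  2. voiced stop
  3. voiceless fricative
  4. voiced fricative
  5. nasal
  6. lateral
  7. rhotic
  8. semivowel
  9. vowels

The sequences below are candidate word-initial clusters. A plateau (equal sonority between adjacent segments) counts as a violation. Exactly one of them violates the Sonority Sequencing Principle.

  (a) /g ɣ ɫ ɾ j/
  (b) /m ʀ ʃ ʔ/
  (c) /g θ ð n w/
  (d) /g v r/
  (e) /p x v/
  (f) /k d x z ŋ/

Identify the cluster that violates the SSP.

b

(a) 2-4-6-7-8 → obeys
(b) 5-7-3-1 → violates
(c) 2-3-4-5-8 → obeys
(d) 2-4-7 → obeys
(e) 1-3-4 → obeys
(f) 1-2-3-4-5 → obeys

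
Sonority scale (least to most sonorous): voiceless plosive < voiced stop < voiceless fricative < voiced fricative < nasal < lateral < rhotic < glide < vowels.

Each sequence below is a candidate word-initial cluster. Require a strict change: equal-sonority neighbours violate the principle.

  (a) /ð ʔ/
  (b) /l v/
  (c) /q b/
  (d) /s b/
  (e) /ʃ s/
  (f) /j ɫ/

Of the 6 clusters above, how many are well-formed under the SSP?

(a) /ð ʔ/: profile 4-1 — violates.
(b) /l v/: profile 6-4 — violates.
(c) /q b/: profile 1-2 — obeys.
(d) /s b/: profile 3-2 — violates.
(e) /ʃ s/: profile 3-3 — violates.
(f) /j ɫ/: profile 8-6 — violates.

1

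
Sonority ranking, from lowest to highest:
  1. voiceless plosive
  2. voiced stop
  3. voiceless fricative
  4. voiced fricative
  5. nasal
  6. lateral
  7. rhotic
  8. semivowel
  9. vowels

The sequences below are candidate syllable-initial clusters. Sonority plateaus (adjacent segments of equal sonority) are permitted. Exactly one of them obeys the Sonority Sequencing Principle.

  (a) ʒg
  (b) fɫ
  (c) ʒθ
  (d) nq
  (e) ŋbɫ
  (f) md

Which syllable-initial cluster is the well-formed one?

b

(a) 4-2 → violates
(b) 3-6 → obeys
(c) 4-3 → violates
(d) 5-1 → violates
(e) 5-2-6 → violates
(f) 5-2 → violates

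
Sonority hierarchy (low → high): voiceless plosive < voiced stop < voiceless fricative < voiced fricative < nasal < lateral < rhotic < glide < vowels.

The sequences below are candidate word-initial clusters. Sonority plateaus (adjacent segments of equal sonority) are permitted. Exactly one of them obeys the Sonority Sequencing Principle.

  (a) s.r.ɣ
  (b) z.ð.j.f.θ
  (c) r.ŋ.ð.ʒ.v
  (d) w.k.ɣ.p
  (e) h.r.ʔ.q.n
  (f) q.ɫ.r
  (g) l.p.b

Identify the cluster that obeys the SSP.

(a) s.r.ɣ: profile 3-7-4 — violates.
(b) z.ð.j.f.θ: profile 4-4-8-3-3 — violates.
(c) r.ŋ.ð.ʒ.v: profile 7-5-4-4-4 — violates.
(d) w.k.ɣ.p: profile 8-1-4-1 — violates.
(e) h.r.ʔ.q.n: profile 3-7-1-1-5 — violates.
(f) q.ɫ.r: profile 1-6-7 — obeys.
(g) l.p.b: profile 6-1-2 — violates.

f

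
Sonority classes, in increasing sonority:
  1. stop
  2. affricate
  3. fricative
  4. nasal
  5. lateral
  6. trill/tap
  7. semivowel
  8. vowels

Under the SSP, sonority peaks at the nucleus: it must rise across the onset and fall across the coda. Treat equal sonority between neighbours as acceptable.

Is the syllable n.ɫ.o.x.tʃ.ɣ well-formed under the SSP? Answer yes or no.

no

Onset: /n/ is a nasal (sonority 4), /ɫ/ is a lateral (sonority 5); then the nucleus /o/ (sonority 8).
Onset profile 4-5-8 — rises to the nucleus.
Coda: /x/ is a fricative (sonority 3), /tʃ/ is an affricate (sonority 2), /ɣ/ is a fricative (sonority 3).
Coda profile 8-3-2-3 — does not fall throughout.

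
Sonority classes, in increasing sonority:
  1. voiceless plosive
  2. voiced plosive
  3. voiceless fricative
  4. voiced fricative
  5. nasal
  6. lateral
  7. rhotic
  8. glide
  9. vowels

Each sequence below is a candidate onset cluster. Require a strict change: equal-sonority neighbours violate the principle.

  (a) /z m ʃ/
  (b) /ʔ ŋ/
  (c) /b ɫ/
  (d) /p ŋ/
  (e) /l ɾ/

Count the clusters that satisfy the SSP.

4

(a) sonority 4-5-3: ill-formed.
(b) sonority 1-5: well-formed.
(c) sonority 2-6: well-formed.
(d) sonority 1-5: well-formed.
(e) sonority 6-7: well-formed.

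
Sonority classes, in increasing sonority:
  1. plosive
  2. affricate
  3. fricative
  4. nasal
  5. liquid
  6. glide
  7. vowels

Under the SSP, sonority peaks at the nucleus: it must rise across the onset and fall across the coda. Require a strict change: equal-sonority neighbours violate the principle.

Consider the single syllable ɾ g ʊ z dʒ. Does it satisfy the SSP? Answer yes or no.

no

Onset: /ɾ/ is a liquid (sonority 5), /g/ is a plosive (sonority 1); then the nucleus /ʊ/ (sonority 7).
Onset profile 5-1-7 — does not strictly rise throughout.
Coda: /z/ is a fricative (sonority 3), /dʒ/ is an affricate (sonority 2).
Coda profile 7-3-2 — falls from the nucleus.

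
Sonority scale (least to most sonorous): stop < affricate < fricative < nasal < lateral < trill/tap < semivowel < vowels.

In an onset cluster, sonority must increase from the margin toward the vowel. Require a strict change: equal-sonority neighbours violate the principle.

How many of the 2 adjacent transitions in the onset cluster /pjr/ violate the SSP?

1

/p/ — stop, sonority 1.
/j/ — semivowel, sonority 7.
/r/ — trill/tap, sonority 6.
/p/→/j/: 1→7 (rises) — ok.
/j/→/r/: 7→6 (does not rise) — violation.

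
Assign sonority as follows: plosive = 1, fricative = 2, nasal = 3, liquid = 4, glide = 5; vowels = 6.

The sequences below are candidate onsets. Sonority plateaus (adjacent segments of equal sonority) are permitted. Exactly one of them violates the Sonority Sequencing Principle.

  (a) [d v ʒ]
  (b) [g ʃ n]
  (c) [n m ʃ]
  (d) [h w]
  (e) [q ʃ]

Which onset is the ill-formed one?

c

(a) [d v ʒ]: profile 1-2-2 — obeys.
(b) [g ʃ n]: profile 1-2-3 — obeys.
(c) [n m ʃ]: profile 3-3-2 — violates.
(d) [h w]: profile 2-5 — obeys.
(e) [q ʃ]: profile 1-2 — obeys.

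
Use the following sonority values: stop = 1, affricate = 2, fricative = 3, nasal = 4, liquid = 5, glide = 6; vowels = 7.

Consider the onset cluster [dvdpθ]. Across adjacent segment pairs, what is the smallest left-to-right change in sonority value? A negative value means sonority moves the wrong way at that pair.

/d/ is a stop (sonority 1).
/v/ is a fricative (sonority 3).
/d/ is a stop (sonority 1).
/p/ is a stop (sonority 1).
/θ/ is a fricative (sonority 3).
/d/→/v/: change +2.
/v/→/d/: change -2.
/d/→/p/: change +0.
/p/→/θ/: change +2.
Minimum = -2.

-2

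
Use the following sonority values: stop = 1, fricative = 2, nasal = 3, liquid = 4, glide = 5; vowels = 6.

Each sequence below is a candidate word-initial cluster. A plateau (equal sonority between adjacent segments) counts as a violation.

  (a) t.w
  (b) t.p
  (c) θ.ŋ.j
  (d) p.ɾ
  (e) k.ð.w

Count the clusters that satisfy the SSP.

(a) t.w: profile 1-5 — obeys.
(b) t.p: profile 1-1 — violates.
(c) θ.ŋ.j: profile 2-3-5 — obeys.
(d) p.ɾ: profile 1-4 — obeys.
(e) k.ð.w: profile 1-2-5 — obeys.

4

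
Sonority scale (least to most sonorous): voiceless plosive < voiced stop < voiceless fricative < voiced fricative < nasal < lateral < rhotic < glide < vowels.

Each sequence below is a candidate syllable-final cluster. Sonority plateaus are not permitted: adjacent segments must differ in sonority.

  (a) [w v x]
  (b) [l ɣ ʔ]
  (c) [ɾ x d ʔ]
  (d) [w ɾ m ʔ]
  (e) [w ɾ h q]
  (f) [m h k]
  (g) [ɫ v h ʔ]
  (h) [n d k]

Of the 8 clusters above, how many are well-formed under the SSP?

(a) sonority 8-4-3: well-formed.
(b) sonority 6-4-1: well-formed.
(c) sonority 7-3-2-1: well-formed.
(d) sonority 8-7-5-1: well-formed.
(e) sonority 8-7-3-1: well-formed.
(f) sonority 5-3-1: well-formed.
(g) sonority 6-4-3-1: well-formed.
(h) sonority 5-2-1: well-formed.

8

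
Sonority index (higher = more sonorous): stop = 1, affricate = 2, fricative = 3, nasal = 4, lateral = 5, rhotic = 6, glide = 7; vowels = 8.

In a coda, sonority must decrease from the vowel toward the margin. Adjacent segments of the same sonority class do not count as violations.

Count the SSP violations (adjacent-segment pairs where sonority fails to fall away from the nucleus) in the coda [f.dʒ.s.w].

/f/: fricative = 3.
/dʒ/: affricate = 2.
/s/: fricative = 3.
/w/: glide = 7.
/f/→/dʒ/: 3→2 (falls) — ok.
/dʒ/→/s/: 2→3 (does not fall) — violation.
/s/→/w/: 3→7 (does not fall) — violation.

2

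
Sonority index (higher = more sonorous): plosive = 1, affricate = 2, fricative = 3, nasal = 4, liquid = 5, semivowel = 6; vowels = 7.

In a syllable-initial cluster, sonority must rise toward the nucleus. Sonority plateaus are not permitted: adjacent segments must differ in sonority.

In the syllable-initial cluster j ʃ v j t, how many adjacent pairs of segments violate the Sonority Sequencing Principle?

3

/j/ is a semivowel (sonority 6).
/ʃ/ is a fricative (sonority 3).
/v/ is a fricative (sonority 3).
/j/ is a semivowel (sonority 6).
/t/ is a plosive (sonority 1).
/j/→/ʃ/: 6→3 (does not rise) — violation.
/ʃ/→/v/: 3→3 (plateau) — violation.
/v/→/j/: 3→6 (rises) — ok.
/j/→/t/: 6→1 (does not rise) — violation.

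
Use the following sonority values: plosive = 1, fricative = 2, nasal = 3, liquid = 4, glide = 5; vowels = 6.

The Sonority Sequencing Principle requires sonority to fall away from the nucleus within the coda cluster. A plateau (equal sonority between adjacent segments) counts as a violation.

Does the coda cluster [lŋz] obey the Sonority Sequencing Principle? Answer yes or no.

yes

/l/ — liquid, sonority 4.
/ŋ/ — nasal, sonority 3.
/z/ — fricative, sonority 2.
The profile 4-3-2 strictly falls, so the coda cluster satisfies the SSP.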